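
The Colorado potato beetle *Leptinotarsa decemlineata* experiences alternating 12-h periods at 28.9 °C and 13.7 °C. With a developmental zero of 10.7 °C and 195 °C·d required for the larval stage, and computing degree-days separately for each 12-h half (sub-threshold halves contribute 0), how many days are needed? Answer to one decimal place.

Day half: max(0, 28.9 − 10.7) × 0.5 = 18.2 × 0.5 = 9.10 DD.
Night half: max(0, 13.7 − 10.7) × 0.5 = 3.0 × 0.5 = 1.50 DD.
Per 24 h: 10.60 DD/day.
Duration = 195 / 10.60 = 18.396 ≈ 18.4 days.

18.4 days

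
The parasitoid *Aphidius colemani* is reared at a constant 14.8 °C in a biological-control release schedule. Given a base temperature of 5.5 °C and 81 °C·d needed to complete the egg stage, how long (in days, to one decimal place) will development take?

Daily accumulation = 14.8 − 5.5 = 9.3 DD/day.
Duration = 81 / 9.3 = 8.710 ≈ 8.7 days.

8.7 days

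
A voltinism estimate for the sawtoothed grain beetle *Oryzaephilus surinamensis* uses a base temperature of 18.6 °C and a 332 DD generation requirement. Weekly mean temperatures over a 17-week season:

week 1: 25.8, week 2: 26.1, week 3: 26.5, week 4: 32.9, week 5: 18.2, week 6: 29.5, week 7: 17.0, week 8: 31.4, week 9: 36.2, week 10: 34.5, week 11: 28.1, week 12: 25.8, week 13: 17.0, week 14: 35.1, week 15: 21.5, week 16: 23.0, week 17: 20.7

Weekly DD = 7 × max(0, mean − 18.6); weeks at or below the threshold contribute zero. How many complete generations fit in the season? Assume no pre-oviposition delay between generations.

2 generations

Weekly DD (7 × max(0, T̄ − 18.6)): 50.4, 52.5, 55.3, 100.1, 0.0, 76.3, 0.0, 89.6, 123.2, 111.3, 66.5, 50.4, 0.0, 115.5, 20.3, 30.8, 14.7.
Season total = 956.9 DD.
Complete generations = ⌊956.9 / 332⌋ = 2.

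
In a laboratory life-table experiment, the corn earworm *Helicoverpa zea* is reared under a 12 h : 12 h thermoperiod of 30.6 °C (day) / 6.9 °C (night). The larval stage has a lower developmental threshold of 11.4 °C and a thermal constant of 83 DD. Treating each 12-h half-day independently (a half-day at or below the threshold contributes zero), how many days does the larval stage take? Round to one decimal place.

8.6 days

Day half: max(0, 30.6 − 11.4) × 0.5 = 19.2 × 0.5 = 9.60 DD.
Night half: max(0, 6.9 − 11.4) × 0.5 = 0.0 × 0.5 = 0.00 DD.
Per 24 h: 9.60 DD/day.
Duration = 83 / 9.60 = 8.646 ≈ 8.6 days.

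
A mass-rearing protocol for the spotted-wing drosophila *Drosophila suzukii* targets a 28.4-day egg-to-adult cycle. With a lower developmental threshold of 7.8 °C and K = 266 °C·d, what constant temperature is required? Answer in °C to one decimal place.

17.2 °C

Required daily accumulation = 266 / 28.4 = 9.366 DD/day.
T = T_base + 9.366 = 7.8 + 9.366 = 17.166 ≈ 17.2 °C.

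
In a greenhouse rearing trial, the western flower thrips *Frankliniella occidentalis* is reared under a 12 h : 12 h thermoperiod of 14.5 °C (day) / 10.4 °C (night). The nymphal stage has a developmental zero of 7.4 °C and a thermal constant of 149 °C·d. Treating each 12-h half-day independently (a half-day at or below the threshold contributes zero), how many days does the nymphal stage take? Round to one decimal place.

Day half: max(0, 14.5 − 7.4) × 0.5 = 7.1 × 0.5 = 3.55 DD.
Night half: max(0, 10.4 − 7.4) × 0.5 = 3.0 × 0.5 = 1.50 DD.
Per 24 h: 5.05 DD/day.
Duration = 149 / 5.05 = 29.505 ≈ 29.5 days.

29.5 days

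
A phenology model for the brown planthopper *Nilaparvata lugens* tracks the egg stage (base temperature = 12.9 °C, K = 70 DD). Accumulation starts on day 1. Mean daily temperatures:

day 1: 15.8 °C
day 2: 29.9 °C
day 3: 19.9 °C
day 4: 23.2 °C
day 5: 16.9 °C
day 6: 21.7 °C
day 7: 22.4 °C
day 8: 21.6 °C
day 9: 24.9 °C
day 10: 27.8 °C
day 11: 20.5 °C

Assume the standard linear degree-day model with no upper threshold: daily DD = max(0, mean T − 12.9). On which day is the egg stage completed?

Daily DD above 12.9 °C: 2.9, 17.0, 7.0, 10.3, 4.0, 8.8, 9.5, 8.7, 12.0, 14.9, 7.6.
Cumulative: 2.9, 19.9, 26.9, 37.2, 41.2, 50.0, 59.5, 68.2, 80.2, 95.1, 102.7.
The total first reaches 70 DD on day 9.

day 9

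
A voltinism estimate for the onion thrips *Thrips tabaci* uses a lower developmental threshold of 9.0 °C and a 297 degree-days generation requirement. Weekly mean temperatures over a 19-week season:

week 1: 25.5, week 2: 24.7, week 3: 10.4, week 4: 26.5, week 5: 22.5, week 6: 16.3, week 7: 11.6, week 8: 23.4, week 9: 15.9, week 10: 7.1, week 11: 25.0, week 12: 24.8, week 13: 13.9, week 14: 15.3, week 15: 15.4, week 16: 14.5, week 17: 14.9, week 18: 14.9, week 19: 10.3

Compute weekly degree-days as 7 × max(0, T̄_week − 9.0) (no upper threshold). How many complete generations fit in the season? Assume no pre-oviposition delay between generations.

3 generations

Weekly DD (7 × max(0, T̄ − 9.0)): 115.5, 109.9, 9.8, 122.5, 94.5, 51.1, 18.2, 100.8, 48.3, 0.0, 112.0, 110.6, 34.3, 44.1, 44.8, 38.5, 41.3, 41.3, 9.1.
Season total = 1146.6 DD.
Complete generations = ⌊1146.6 / 297⌋ = 3.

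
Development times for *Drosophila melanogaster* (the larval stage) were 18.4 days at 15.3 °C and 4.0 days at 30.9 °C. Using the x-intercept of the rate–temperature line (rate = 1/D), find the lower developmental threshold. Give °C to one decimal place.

Linear rate model ⇒ the product D·(T − T_b) is constant across temperatures.
18.4·(15.3 − T_b) = 4.0·(30.9 − T_b)
T_b = (18.4·15.3 − 4.0·30.9) / (18.4 − 4.0) = 157.92 / 14.4 = 10.967 °C ≈ 11.0 °C.

11.0 °C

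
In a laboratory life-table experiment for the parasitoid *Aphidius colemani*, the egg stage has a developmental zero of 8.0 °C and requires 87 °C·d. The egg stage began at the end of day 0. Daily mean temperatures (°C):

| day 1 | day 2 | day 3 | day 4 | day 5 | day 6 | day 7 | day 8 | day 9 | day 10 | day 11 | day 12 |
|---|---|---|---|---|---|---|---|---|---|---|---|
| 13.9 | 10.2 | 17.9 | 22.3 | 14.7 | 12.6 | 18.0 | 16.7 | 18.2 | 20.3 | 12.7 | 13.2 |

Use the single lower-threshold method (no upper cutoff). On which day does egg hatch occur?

Daily DD above 8.0 °C: 5.9, 2.2, 9.9, 14.3, 6.7, 4.6, 10.0, 8.7, 10.2, 12.3, 4.7, 5.2.
Cumulative: 5.9, 8.1, 18.0, 32.3, 39.0, 43.6, 53.6, 62.3, 72.5, 84.8, 89.5, 94.7.
The total first reaches 87 DD on day 11.

day 11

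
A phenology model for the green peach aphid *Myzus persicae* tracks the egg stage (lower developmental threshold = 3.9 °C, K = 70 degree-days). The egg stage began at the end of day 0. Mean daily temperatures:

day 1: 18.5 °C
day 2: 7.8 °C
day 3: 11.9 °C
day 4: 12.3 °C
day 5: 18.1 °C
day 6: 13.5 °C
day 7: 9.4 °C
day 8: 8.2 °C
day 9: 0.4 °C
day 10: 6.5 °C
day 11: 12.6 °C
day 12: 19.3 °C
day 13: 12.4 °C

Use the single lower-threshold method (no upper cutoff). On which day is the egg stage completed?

Daily DD above 3.9 °C: 14.6, 3.9, 8.0, 8.4, 14.2, 9.6, 5.5, 4.3, 0.0, 2.6, 8.7, 15.4, 8.5.
Cumulative: 14.6, 18.5, 26.5, 34.9, 49.1, 58.7, 64.2, 68.5, 68.5, 71.1, 79.8, 95.2, 103.7.
The total first reaches 70 DD on day 10.

day 10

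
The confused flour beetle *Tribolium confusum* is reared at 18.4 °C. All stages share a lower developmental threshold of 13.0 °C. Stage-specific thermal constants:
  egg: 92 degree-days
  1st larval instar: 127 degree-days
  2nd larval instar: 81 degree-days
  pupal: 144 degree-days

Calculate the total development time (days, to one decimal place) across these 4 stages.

Daily accumulation at 18.4 °C = 18.4 − 13.0 = 5.4 DD/day.
Total K = 92 + 127 + 81 + 144 = 444 DD.
Total duration = 444 / 5.4 = 82.222 ≈ 82.2 days.

82.2 days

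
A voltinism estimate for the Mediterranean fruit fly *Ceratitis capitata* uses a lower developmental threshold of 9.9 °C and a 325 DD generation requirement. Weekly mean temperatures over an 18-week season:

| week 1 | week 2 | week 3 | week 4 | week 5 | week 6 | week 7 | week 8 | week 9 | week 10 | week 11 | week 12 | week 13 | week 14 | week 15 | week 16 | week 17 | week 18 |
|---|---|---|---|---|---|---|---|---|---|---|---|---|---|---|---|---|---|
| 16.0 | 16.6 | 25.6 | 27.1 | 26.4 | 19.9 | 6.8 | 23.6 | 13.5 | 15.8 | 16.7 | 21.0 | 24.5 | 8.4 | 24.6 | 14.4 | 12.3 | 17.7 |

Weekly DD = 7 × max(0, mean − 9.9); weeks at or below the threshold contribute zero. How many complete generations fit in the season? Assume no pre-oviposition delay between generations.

3 generations

Weekly DD (7 × max(0, T̄ − 9.9)): 42.7, 46.9, 109.9, 120.4, 115.5, 70.0, 0.0, 95.9, 25.2, 41.3, 47.6, 77.7, 102.2, 0.0, 102.9, 31.5, 16.8, 54.6.
Season total = 1101.1 DD.
Complete generations = ⌊1101.1 / 325⌋ = 3.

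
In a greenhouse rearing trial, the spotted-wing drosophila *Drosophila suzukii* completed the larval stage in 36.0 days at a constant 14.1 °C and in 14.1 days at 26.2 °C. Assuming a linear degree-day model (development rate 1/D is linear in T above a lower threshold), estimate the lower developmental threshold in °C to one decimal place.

Equal thermal constants: D₁(T₁ − T_b) = D₂(T₂ − T_b).
36.0·(14.1 − T_b) = 14.1·(26.2 − T_b)
T_b = (36.0·14.1 − 14.1·26.2) / (36.0 − 14.1) = 138.18 / 21.9 = 6.310 °C ≈ 6.3 °C.

6.3 °C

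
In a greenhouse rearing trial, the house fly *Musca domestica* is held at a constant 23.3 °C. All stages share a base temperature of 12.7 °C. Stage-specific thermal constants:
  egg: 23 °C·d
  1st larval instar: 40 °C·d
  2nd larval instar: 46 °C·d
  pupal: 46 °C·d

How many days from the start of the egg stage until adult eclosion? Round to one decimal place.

Daily accumulation at 23.3 °C = 23.3 − 12.7 = 10.6 DD/day.
Total K = 23 + 40 + 46 + 46 = 155 DD.
Total duration = 155 / 10.6 = 14.623 ≈ 14.6 days.

14.6 days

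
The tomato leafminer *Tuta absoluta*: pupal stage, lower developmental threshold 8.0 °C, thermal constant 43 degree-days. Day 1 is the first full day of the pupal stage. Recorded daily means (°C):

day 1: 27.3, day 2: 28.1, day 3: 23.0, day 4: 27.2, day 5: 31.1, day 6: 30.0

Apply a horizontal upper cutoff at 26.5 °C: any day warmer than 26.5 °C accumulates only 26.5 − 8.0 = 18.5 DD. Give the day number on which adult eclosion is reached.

Daily DD above 8.0 °C (capped at 18.5): 18.5, 18.5, 15.0, 18.5, 18.5, 18.5.
Cumulative: 18.5, 37.0, 52.0, 70.5, 89.0, 107.5.
The total first reaches 43 DD on day 3.

day 3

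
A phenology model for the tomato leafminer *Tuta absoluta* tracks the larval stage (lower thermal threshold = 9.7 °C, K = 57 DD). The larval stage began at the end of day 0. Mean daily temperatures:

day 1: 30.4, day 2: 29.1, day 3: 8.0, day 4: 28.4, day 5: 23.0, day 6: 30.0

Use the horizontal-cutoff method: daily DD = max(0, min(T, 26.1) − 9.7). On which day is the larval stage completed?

Daily DD above 9.7 °C (capped at 16.4): 16.4, 16.4, 0.0, 16.4, 13.3, 16.4.
Cumulative: 16.4, 32.8, 32.8, 49.2, 62.5, 78.9.
The total first reaches 57 DD on day 5.

day 5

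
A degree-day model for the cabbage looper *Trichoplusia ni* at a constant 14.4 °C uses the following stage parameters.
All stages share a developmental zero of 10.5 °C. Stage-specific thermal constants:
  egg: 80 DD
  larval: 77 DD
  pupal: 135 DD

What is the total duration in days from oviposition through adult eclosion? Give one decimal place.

74.9 days

Daily accumulation at 14.4 °C = 14.4 − 10.5 = 3.9 DD/day.
Total K = 80 + 77 + 135 = 292 DD.
Total duration = 292 / 3.9 = 74.872 ≈ 74.9 days.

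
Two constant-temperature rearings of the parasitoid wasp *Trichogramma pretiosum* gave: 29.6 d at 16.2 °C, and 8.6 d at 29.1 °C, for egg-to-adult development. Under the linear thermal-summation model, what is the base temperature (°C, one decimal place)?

10.9 °C

Equal thermal constants: D₁(T₁ − T_b) = D₂(T₂ − T_b).
29.6·(16.2 − T_b) = 8.6·(29.1 − T_b)
T_b = (29.6·16.2 − 8.6·29.1) / (29.6 − 8.6) = 229.26 / 21.0 = 10.917 °C ≈ 10.9 °C.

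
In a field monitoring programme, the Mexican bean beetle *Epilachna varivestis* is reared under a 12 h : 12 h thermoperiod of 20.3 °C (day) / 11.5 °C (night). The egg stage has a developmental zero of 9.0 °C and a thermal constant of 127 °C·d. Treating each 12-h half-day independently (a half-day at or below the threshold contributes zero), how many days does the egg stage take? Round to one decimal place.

18.4 days

Day half: max(0, 20.3 − 9.0) × 0.5 = 11.3 × 0.5 = 5.65 DD.
Night half: max(0, 11.5 − 9.0) × 0.5 = 2.5 × 0.5 = 1.25 DD.
Per 24 h: 6.90 DD/day.
Duration = 127 / 6.90 = 18.406 ≈ 18.4 days.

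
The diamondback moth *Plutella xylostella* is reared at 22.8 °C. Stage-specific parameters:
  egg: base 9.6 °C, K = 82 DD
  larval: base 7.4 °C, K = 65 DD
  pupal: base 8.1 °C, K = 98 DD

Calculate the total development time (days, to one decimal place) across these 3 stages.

egg: 82 / (22.8 − 9.6) = 82 / 13.2 = 6.212 d.
larval: 65 / (22.8 − 7.4) = 65 / 15.4 = 4.221 d.
pupal: 98 / (22.8 − 8.1) = 98 / 14.7 = 6.667 d.
Sum = 17.100 ≈ 17.1 days.

17.1 days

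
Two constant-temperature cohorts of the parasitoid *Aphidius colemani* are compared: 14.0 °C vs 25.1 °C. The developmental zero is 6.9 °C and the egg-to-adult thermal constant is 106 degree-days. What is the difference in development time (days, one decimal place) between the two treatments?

9.1 days

At 14.0 °C: 106 / (14.0 − 6.9) = 106 / 7.1 = 14.930 d.
At 25.1 °C: 106 / (25.1 − 6.9) = 106 / 18.2 = 5.824 d.
Difference = |14.930 − 5.824| = 9.105 ≈ 9.1 days.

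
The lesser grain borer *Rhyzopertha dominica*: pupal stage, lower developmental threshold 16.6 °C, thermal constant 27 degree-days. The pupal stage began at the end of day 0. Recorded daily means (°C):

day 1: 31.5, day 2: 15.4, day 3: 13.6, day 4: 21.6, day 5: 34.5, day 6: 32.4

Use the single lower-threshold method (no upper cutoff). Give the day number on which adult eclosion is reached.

Daily DD above 16.6 °C: 14.9, 0.0, 0.0, 5.0, 17.9, 15.8.
Cumulative: 14.9, 14.9, 14.9, 19.9, 37.8, 53.6.
The total first reaches 27 DD on day 5.

day 5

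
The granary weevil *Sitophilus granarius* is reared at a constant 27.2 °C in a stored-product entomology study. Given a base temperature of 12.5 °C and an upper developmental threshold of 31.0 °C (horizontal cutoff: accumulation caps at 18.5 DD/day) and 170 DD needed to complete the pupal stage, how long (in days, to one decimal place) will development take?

11.6 days

Daily accumulation = 27.2 − 12.5 = 14.7 DD/day.
Duration = 170 / 14.7 = 11.565 ≈ 11.6 days.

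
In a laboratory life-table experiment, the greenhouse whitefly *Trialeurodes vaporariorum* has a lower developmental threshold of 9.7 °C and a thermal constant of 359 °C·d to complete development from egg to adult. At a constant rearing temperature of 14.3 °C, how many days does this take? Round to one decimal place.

78.0 days

Daily accumulation = 14.3 − 9.7 = 4.6 DD/day.
Duration = 359 / 4.6 = 78.043 ≈ 78.0 days.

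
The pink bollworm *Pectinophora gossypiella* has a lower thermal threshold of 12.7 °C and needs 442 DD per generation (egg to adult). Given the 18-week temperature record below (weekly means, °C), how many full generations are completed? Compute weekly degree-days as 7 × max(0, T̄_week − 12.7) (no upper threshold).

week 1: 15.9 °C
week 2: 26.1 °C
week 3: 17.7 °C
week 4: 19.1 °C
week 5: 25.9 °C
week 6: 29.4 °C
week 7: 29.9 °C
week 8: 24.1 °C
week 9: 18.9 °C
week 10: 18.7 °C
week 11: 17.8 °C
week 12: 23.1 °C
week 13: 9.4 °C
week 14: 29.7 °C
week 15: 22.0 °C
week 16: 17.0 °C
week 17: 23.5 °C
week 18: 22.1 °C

2 generations

Weekly DD (7 × max(0, T̄ − 12.7)): 22.4, 93.8, 35.0, 44.8, 92.4, 116.9, 120.4, 79.8, 43.4, 42.0, 35.7, 72.8, 0.0, 119.0, 65.1, 30.1, 75.6, 65.8.
Season total = 1155.0 DD.
Complete generations = ⌊1155.0 / 442⌋ = 2.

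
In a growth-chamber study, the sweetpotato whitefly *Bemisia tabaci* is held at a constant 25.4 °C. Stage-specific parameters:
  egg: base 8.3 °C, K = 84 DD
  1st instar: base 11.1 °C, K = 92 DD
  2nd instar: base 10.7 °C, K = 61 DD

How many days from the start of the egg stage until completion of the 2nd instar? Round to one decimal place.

15.5 days

egg: 84 / (25.4 − 8.3) = 84 / 17.1 = 4.912 d.
1st instar: 92 / (25.4 − 11.1) = 92 / 14.3 = 6.434 d.
2nd instar: 61 / (25.4 − 10.7) = 61 / 14.7 = 4.150 d.
Sum = 15.496 ≈ 15.5 days.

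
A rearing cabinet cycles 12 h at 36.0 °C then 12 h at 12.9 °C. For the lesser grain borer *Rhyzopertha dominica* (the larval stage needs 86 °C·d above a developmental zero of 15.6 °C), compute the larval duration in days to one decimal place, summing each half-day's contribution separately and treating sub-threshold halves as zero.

8.4 days

Day half: max(0, 36.0 − 15.6) × 0.5 = 20.4 × 0.5 = 10.20 DD.
Night half: max(0, 12.9 − 15.6) × 0.5 = 0.0 × 0.5 = 0.00 DD.
Per 24 h: 10.20 DD/day.
Duration = 86 / 10.20 = 8.431 ≈ 8.4 days.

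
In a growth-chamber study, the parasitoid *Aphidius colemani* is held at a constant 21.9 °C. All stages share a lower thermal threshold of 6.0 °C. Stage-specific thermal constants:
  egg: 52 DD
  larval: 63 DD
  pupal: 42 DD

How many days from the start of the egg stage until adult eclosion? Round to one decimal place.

Daily accumulation at 21.9 °C = 21.9 − 6.0 = 15.9 DD/day.
Total K = 52 + 63 + 42 = 157 DD.
Total duration = 157 / 15.9 = 9.874 ≈ 9.9 days.

9.9 days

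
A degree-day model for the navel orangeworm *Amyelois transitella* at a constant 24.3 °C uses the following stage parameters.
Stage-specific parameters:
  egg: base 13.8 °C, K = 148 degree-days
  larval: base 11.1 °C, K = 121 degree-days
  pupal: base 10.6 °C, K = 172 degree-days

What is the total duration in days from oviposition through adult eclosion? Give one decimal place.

35.8 days

egg: 148 / (24.3 − 13.8) = 148 / 10.5 = 14.095 d.
larval: 121 / (24.3 − 11.1) = 121 / 13.2 = 9.167 d.
pupal: 172 / (24.3 − 10.6) = 172 / 13.7 = 12.555 d.
Sum = 35.817 ≈ 35.8 days.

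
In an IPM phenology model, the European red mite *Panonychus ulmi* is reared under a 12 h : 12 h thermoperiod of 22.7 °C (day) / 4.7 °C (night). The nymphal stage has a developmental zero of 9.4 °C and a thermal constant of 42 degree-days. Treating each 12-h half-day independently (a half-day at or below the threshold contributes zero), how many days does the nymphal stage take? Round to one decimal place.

6.3 days

Day half: max(0, 22.7 − 9.4) × 0.5 = 13.3 × 0.5 = 6.65 DD.
Night half: max(0, 4.7 − 9.4) × 0.5 = 0.0 × 0.5 = 0.00 DD.
Per 24 h: 6.65 DD/day.
Duration = 42 / 6.65 = 6.316 ≈ 6.3 days.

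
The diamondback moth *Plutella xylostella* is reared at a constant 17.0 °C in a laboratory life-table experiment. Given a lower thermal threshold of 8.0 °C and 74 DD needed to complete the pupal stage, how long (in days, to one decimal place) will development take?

8.2 days

Daily accumulation = 17.0 − 8.0 = 9.0 DD/day.
Duration = 74 / 9.0 = 8.222 ≈ 8.2 days.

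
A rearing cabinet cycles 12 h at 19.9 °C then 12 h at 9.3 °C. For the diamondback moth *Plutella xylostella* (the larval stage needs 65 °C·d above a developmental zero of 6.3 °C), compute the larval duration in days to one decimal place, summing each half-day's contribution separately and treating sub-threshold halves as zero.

7.8 days

Day half: max(0, 19.9 − 6.3) × 0.5 = 13.6 × 0.5 = 6.80 DD.
Night half: max(0, 9.3 − 6.3) × 0.5 = 3.0 × 0.5 = 1.50 DD.
Per 24 h: 8.30 DD/day.
Duration = 65 / 8.30 = 7.831 ≈ 7.8 days.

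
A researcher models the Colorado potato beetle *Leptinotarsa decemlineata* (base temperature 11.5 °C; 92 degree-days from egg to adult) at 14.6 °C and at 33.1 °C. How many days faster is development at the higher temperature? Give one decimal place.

At 14.6 °C: 92 / (14.6 − 11.5) = 92 / 3.1 = 29.677 d.
At 33.1 °C: 92 / (33.1 − 11.5) = 92 / 21.6 = 4.259 d.
Difference = |29.677 − 4.259| = 25.418 ≈ 25.4 days.

25.4 days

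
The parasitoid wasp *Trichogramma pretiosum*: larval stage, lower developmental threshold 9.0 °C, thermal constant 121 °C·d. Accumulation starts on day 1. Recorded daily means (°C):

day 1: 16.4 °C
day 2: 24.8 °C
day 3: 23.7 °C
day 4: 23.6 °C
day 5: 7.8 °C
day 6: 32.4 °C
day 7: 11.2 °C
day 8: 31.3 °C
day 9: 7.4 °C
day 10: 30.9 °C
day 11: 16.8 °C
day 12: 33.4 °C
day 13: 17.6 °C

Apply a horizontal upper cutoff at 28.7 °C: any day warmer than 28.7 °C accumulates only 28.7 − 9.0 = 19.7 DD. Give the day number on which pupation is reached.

day 11

Daily DD above 9.0 °C (capped at 19.7): 7.4, 15.8, 14.7, 14.6, 0.0, 19.7, 2.2, 19.7, 0.0, 19.7, 7.8, 19.7, 8.6.
Cumulative: 7.4, 23.2, 37.9, 52.5, 52.5, 72.2, 74.4, 94.1, 94.1, 113.8, 121.6, 141.3, 149.9.
The total first reaches 121 DD on day 11.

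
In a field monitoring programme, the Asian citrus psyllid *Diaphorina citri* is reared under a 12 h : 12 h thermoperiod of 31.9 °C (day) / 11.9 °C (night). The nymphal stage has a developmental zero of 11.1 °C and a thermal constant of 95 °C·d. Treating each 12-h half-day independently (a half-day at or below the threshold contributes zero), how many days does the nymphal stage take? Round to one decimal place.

8.8 days

Day half: max(0, 31.9 − 11.1) × 0.5 = 20.8 × 0.5 = 10.40 DD.
Night half: max(0, 11.9 − 11.1) × 0.5 = 0.8 × 0.5 = 0.40 DD.
Per 24 h: 10.80 DD/day.
Duration = 95 / 10.80 = 8.796 ≈ 8.8 days.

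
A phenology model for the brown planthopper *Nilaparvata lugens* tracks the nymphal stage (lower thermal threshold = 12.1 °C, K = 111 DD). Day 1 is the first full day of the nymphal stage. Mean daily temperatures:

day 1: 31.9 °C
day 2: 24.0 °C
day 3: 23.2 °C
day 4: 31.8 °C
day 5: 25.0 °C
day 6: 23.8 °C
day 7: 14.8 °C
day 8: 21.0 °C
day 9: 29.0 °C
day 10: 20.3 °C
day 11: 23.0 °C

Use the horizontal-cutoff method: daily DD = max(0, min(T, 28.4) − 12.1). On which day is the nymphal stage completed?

day 10

Daily DD above 12.1 °C (capped at 16.3): 16.3, 11.9, 11.1, 16.3, 12.9, 11.7, 2.7, 8.9, 16.3, 8.2, 10.9.
Cumulative: 16.3, 28.2, 39.3, 55.6, 68.5, 80.2, 82.9, 91.8, 108.1, 116.3, 127.2.
The total first reaches 111 DD on day 10.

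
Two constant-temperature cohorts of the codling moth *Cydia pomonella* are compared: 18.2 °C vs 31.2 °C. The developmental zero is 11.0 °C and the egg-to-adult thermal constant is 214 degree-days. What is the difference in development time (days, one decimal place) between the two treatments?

At 18.2 °C: 214 / (18.2 − 11.0) = 214 / 7.2 = 29.722 d.
At 31.2 °C: 214 / (31.2 − 11.0) = 214 / 20.2 = 10.594 d.
Difference = |29.722 − 10.594| = 19.128 ≈ 19.1 days.

19.1 days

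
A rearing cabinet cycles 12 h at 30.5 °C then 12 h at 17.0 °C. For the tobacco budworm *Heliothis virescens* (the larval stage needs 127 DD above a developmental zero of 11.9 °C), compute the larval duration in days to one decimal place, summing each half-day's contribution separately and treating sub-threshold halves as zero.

10.7 days

Day half: max(0, 30.5 − 11.9) × 0.5 = 18.6 × 0.5 = 9.30 DD.
Night half: max(0, 17.0 − 11.9) × 0.5 = 5.1 × 0.5 = 2.55 DD.
Per 24 h: 11.85 DD/day.
Duration = 127 / 11.85 = 10.717 ≈ 10.7 days.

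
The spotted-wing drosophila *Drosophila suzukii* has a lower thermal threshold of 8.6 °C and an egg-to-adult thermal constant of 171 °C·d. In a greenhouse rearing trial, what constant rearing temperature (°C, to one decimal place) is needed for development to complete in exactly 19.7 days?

Required daily accumulation = 171 / 19.7 = 8.680 DD/day.
T = T_base + 8.680 = 8.6 + 8.680 = 17.280 ≈ 17.3 °C.

17.3 °C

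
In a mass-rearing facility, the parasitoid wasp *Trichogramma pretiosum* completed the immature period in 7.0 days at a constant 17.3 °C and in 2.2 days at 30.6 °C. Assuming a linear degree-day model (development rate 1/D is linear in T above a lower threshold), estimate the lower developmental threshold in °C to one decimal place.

11.2 °C

Linear rate model ⇒ the product D·(T − T_b) is constant across temperatures.
7.0·(17.3 − T_b) = 2.2·(30.6 − T_b)
T_b = (7.0·17.3 − 2.2·30.6) / (7.0 − 2.2) = 53.78 / 4.8 = 11.204 °C ≈ 11.2 °C.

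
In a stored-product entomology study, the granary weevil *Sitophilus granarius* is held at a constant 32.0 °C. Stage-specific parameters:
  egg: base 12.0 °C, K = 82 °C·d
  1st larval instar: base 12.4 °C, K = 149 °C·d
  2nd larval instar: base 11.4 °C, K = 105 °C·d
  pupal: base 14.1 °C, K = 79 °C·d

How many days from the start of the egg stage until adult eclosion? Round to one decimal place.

egg: 82 / (32.0 − 12.0) = 82 / 20.0 = 4.100 d.
1st larval instar: 149 / (32.0 − 12.4) = 149 / 19.6 = 7.602 d.
2nd larval instar: 105 / (32.0 − 11.4) = 105 / 20.6 = 5.097 d.
pupal: 79 / (32.0 − 14.1) = 79 / 17.9 = 4.413 d.
Sum = 21.213 ≈ 21.2 days.

21.2 days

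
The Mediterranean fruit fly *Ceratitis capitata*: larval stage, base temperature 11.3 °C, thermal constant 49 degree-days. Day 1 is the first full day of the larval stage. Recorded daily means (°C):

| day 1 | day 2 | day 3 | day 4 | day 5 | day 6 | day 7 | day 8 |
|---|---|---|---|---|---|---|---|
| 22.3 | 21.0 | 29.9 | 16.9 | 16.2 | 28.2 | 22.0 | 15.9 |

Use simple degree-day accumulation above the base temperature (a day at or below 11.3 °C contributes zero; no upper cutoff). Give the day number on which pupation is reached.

Daily DD above 11.3 °C: 11.0, 9.7, 18.6, 5.6, 4.9, 16.9, 10.7, 4.6.
Cumulative: 11.0, 20.7, 39.3, 44.9, 49.8, 66.7, 77.4, 82.0.
The total first reaches 49 DD on day 5.

day 5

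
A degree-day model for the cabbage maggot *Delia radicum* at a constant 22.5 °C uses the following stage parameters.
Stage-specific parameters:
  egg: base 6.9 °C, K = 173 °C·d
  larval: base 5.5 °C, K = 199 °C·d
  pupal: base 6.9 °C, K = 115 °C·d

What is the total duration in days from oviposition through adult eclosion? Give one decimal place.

30.2 days

egg: 173 / (22.5 − 6.9) = 173 / 15.6 = 11.090 d.
larval: 199 / (22.5 − 5.5) = 199 / 17.0 = 11.706 d.
pupal: 115 / (22.5 − 6.9) = 115 / 15.6 = 7.372 d.
Sum = 30.167 ≈ 30.2 days.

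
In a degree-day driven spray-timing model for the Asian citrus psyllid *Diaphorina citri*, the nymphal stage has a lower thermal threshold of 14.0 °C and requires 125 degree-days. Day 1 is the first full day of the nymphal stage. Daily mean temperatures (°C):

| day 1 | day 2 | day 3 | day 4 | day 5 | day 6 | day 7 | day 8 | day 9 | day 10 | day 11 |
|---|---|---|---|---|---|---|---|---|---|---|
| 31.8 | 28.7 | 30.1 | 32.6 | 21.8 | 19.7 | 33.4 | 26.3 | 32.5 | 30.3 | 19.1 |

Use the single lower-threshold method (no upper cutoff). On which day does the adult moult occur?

day 9

Daily DD above 14.0 °C: 17.8, 14.7, 16.1, 18.6, 7.8, 5.7, 19.4, 12.3, 18.5, 16.3, 5.1.
Cumulative: 17.8, 32.5, 48.6, 67.2, 75.0, 80.7, 100.1, 112.4, 130.9, 147.2, 152.3.
The total first reaches 125 DD on day 9.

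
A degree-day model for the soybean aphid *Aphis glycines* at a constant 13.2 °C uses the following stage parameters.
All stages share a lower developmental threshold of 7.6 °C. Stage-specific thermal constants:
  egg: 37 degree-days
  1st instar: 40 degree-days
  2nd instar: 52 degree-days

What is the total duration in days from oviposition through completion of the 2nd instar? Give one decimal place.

Daily accumulation at 13.2 °C = 13.2 − 7.6 = 5.6 DD/day.
Total K = 37 + 40 + 52 = 129 DD.
Total duration = 129 / 5.6 = 23.036 ≈ 23.0 days.

23.0 days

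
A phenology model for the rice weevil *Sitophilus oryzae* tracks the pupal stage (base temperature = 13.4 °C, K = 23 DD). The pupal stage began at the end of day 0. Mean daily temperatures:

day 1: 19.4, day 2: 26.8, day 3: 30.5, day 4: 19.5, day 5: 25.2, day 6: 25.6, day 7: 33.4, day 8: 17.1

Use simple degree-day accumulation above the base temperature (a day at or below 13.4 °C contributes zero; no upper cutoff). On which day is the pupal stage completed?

day 3

Daily DD above 13.4 °C: 6.0, 13.4, 17.1, 6.1, 11.8, 12.2, 20.0, 3.7.
Cumulative: 6.0, 19.4, 36.5, 42.6, 54.4, 66.6, 86.6, 90.3.
The total first reaches 23 DD on day 3.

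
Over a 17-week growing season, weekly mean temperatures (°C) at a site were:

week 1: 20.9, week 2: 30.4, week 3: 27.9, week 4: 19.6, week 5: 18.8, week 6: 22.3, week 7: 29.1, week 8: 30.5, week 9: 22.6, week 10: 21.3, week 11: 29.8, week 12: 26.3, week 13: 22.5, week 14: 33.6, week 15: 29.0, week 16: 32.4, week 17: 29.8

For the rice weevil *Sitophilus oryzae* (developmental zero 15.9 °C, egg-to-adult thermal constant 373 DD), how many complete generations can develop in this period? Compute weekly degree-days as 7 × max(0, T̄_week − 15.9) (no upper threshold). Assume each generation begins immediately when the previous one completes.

3 generations

Weekly DD (7 × max(0, T̄ − 15.9)): 35.0, 101.5, 84.0, 25.9, 20.3, 44.8, 92.4, 102.2, 46.9, 37.8, 97.3, 72.8, 46.2, 123.9, 91.7, 115.5, 97.3.
Season total = 1235.5 DD.
Complete generations = ⌊1235.5 / 373⌋ = 3.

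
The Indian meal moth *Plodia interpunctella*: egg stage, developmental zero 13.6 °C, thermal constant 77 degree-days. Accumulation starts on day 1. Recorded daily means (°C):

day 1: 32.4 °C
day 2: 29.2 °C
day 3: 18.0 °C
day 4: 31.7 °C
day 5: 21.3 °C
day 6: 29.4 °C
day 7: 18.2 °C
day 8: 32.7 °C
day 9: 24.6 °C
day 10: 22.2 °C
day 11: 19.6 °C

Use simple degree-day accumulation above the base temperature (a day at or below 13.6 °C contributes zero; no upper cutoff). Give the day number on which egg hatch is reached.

Daily DD above 13.6 °C: 18.8, 15.6, 4.4, 18.1, 7.7, 15.8, 4.6, 19.1, 11.0, 8.6, 6.0.
Cumulative: 18.8, 34.4, 38.8, 56.9, 64.6, 80.4, 85.0, 104.1, 115.1, 123.7, 129.7.
The total first reaches 77 DD on day 6.

day 6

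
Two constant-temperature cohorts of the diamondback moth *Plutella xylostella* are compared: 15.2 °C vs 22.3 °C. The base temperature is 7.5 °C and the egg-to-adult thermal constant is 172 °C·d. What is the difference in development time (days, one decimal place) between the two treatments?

At 15.2 °C: 172 / (15.2 − 7.5) = 172 / 7.7 = 22.338 d.
At 22.3 °C: 172 / (22.3 − 7.5) = 172 / 14.8 = 11.622 d.
Difference = |22.338 − 11.622| = 10.716 ≈ 10.7 days.

10.7 days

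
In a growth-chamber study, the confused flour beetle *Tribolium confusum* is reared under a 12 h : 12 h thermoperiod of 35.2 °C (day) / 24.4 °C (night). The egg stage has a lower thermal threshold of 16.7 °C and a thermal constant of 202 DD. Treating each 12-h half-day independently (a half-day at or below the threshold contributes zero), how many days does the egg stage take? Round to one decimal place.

15.4 days

Day half: max(0, 35.2 − 16.7) × 0.5 = 18.5 × 0.5 = 9.25 DD.
Night half: max(0, 24.4 − 16.7) × 0.5 = 7.7 × 0.5 = 3.85 DD.
Per 24 h: 13.10 DD/day.
Duration = 202 / 13.10 = 15.420 ≈ 15.4 days.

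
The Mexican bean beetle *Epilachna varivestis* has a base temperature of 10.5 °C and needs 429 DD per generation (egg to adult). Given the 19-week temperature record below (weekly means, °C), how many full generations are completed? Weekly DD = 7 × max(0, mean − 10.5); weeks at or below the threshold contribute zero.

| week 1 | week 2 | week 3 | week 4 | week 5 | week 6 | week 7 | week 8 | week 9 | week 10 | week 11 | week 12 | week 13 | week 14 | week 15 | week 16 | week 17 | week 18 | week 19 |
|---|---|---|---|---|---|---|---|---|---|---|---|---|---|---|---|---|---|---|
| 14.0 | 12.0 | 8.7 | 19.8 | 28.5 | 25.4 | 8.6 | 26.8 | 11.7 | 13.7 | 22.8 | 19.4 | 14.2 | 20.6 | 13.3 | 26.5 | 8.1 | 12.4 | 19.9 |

2 generations

Weekly DD (7 × max(0, T̄ − 10.5)): 24.5, 10.5, 0.0, 65.1, 126.0, 104.3, 0.0, 114.1, 8.4, 22.4, 86.1, 62.3, 25.9, 70.7, 19.6, 112.0, 0.0, 13.3, 65.8.
Season total = 931.0 DD.
Complete generations = ⌊931.0 / 429⌋ = 2.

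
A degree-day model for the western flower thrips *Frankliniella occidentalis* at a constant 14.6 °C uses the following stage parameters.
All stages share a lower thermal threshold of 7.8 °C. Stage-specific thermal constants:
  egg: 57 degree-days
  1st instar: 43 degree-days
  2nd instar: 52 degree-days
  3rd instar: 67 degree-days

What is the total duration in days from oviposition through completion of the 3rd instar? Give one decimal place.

32.2 days

Daily accumulation at 14.6 °C = 14.6 − 7.8 = 6.8 DD/day.
Total K = 57 + 43 + 52 + 67 = 219 DD.
Total duration = 219 / 6.8 = 32.206 ≈ 32.2 days.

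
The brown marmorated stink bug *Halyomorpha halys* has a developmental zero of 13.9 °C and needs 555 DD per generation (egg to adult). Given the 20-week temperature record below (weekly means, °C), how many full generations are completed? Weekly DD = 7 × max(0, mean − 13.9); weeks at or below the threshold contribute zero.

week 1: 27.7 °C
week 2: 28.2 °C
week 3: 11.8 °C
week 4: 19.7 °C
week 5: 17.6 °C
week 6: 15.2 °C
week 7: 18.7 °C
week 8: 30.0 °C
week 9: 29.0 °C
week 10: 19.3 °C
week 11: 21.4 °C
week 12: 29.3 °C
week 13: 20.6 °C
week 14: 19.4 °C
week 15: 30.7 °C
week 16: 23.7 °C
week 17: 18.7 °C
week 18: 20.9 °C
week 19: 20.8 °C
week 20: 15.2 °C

2 generations

Weekly DD (7 × max(0, T̄ − 13.9)): 96.6, 100.1, 0.0, 40.6, 25.9, 9.1, 33.6, 112.7, 105.7, 37.8, 52.5, 107.8, 46.9, 38.5, 117.6, 68.6, 33.6, 49.0, 48.3, 9.1.
Season total = 1134.0 DD.
Complete generations = ⌊1134.0 / 555⌋ = 2.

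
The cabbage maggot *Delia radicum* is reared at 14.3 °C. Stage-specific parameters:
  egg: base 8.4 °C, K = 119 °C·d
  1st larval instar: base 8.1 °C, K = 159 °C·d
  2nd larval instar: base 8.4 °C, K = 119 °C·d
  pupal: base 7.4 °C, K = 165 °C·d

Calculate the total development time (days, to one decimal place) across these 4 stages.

egg: 119 / (14.3 − 8.4) = 119 / 5.9 = 20.169 d.
1st larval instar: 159 / (14.3 − 8.1) = 159 / 6.2 = 25.645 d.
2nd larval instar: 119 / (14.3 − 8.4) = 119 / 5.9 = 20.169 d.
pupal: 165 / (14.3 − 7.4) = 165 / 6.9 = 23.913 d.
Sum = 89.897 ≈ 89.9 days.

89.9 days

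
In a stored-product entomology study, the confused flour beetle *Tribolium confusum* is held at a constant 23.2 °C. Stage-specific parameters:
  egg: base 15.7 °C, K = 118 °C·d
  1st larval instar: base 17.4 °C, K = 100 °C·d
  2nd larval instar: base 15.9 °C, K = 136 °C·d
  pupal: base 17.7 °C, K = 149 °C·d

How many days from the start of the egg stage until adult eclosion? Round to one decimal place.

78.7 days

egg: 118 / (23.2 − 15.7) = 118 / 7.5 = 15.733 d.
1st larval instar: 100 / (23.2 − 17.4) = 100 / 5.8 = 17.241 d.
2nd larval instar: 136 / (23.2 − 15.9) = 136 / 7.3 = 18.630 d.
pupal: 149 / (23.2 − 17.7) = 149 / 5.5 = 27.091 d.
Sum = 78.696 ≈ 78.7 days.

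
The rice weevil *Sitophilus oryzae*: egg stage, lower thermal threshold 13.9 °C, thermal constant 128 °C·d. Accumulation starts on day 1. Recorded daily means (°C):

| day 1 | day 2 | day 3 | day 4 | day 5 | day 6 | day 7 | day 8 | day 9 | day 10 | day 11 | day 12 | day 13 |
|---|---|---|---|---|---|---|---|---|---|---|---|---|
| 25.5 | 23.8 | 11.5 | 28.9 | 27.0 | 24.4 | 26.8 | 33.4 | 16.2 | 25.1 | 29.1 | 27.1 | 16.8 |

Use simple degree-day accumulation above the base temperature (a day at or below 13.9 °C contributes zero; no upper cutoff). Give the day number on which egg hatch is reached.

Daily DD above 13.9 °C: 11.6, 9.9, 0.0, 15.0, 13.1, 10.5, 12.9, 19.5, 2.3, 11.2, 15.2, 13.2, 2.9.
Cumulative: 11.6, 21.5, 21.5, 36.5, 49.6, 60.1, 73.0, 92.5, 94.8, 106.0, 121.2, 134.4, 137.3.
The total first reaches 128 DD on day 12.

day 12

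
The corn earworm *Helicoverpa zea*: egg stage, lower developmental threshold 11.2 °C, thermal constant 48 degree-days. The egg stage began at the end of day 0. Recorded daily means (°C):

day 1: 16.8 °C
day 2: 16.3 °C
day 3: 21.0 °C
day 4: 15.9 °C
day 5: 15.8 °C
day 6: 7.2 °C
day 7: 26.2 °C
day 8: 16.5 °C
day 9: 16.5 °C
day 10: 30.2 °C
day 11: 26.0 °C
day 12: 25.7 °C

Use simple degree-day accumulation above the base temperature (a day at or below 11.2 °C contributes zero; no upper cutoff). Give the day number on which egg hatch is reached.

Daily DD above 11.2 °C: 5.6, 5.1, 9.8, 4.7, 4.6, 0.0, 15.0, 5.3, 5.3, 19.0, 14.8, 14.5.
Cumulative: 5.6, 10.7, 20.5, 25.2, 29.8, 29.8, 44.8, 50.1, 55.4, 74.4, 89.2, 103.7.
The total first reaches 48 DD on day 8.

day 8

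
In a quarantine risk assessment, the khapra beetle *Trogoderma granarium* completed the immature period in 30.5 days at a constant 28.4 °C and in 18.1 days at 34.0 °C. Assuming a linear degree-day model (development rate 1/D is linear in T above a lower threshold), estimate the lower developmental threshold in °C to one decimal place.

Equal thermal constants: D₁(T₁ − T_b) = D₂(T₂ − T_b).
30.5·(28.4 − T_b) = 18.1·(34.0 − T_b)
T_b = (30.5·28.4 − 18.1·34.0) / (30.5 − 18.1) = 250.80 / 12.4 = 20.226 °C ≈ 20.2 °C.

20.2 °C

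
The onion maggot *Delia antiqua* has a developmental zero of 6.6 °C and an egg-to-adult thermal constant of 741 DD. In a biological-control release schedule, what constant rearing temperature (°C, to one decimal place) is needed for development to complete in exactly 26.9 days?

34.1 °C

Required daily accumulation = 741 / 26.9 = 27.546 DD/day.
T = T_base + 27.546 = 6.6 + 27.546 = 34.146 ≈ 34.1 °C.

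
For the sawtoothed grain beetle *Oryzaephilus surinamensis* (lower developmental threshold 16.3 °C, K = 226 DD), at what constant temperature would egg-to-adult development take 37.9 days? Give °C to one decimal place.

Required daily accumulation = 226 / 37.9 = 5.963 DD/day.
T = T_base + 5.963 = 16.3 + 5.963 = 22.263 ≈ 22.3 °C.

22.3 °C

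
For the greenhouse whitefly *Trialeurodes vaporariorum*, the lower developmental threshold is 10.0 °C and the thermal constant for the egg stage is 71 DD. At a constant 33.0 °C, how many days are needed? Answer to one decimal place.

3.1 days

Daily accumulation = 33.0 − 10.0 = 23.0 DD/day.
Duration = 71 / 23.0 = 3.087 ≈ 3.1 days.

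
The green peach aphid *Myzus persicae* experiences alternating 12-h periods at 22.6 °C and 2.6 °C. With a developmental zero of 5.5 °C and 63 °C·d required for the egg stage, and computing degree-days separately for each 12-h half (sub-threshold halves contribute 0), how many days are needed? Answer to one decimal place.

Day half: max(0, 22.6 − 5.5) × 0.5 = 17.1 × 0.5 = 8.55 DD.
Night half: max(0, 2.6 − 5.5) × 0.5 = 0.0 × 0.5 = 0.00 DD.
Per 24 h: 8.55 DD/day.
Duration = 63 / 8.55 = 7.368 ≈ 7.4 days.

7.4 days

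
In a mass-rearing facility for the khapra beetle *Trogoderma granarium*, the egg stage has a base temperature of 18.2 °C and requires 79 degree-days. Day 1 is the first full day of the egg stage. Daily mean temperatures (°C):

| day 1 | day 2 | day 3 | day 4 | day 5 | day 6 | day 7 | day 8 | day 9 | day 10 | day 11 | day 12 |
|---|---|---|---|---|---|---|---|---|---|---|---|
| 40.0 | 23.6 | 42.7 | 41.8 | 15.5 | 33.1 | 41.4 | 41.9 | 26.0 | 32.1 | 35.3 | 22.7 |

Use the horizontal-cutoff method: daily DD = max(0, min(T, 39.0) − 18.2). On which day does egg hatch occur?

Daily DD above 18.2 °C (capped at 20.8): 20.8, 5.4, 20.8, 20.8, 0.0, 14.9, 20.8, 20.8, 7.8, 13.9, 17.1, 4.5.
Cumulative: 20.8, 26.2, 47.0, 67.8, 67.8, 82.7, 103.5, 124.3, 132.1, 146.0, 163.1, 167.6.
The total first reaches 79 DD on day 6.

day 6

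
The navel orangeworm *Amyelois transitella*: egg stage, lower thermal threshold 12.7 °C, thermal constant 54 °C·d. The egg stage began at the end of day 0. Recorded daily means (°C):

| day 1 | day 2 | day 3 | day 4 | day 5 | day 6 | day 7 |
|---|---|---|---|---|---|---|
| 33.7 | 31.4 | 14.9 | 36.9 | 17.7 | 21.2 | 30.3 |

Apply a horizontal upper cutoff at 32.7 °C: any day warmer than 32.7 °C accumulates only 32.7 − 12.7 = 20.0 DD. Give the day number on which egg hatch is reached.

Daily DD above 12.7 °C (capped at 20.0): 20.0, 18.7, 2.2, 20.0, 5.0, 8.5, 17.6.
Cumulative: 20.0, 38.7, 40.9, 60.9, 65.9, 74.4, 92.0.
The total first reaches 54 DD on day 4.

day 4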